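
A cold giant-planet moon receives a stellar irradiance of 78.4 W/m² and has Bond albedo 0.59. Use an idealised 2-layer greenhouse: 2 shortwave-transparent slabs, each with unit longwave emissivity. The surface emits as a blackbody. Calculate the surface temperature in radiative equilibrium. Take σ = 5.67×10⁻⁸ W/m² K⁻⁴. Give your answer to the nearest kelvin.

144 kelvin

OLR = S(1−α)/4 = 8.036 W/m²; the top layer radiates at T_e = 109.1 K.
Layer-by-layer balance gives σT_s⁴ = (N+1)σT_e⁴, so T_s = 3^¼·109.1 = 143.6 K.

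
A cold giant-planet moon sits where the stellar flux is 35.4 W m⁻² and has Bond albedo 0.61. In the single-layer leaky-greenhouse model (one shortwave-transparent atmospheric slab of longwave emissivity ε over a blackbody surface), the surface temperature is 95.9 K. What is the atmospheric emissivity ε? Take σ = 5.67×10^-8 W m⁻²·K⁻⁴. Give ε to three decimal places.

Effective temperature: T_e = [S(1−α)/(4σ)]^(1/4) = 88.33 K.
T_s⁴ = T_e⁴·2/(2−ε) → ε = 2 − 2(T_e/T_s)⁴ = 2 − 2·(88.33/95.9)⁴ = 0.5606.

0.561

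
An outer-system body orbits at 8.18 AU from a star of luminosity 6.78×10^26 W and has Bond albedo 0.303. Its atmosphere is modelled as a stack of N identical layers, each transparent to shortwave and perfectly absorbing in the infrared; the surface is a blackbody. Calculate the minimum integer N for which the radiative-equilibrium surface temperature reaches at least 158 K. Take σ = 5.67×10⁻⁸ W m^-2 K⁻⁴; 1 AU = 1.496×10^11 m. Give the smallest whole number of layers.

Orbital distance: d = 8.18 AU = 1.224×10^12 m.
Flux at the orbit: S = L/(4πd²) = 6.78×10^26/(4π·(1.22×10^12)²) = 36.03 W m^-2.
OLR = S(1−α)/4 = 6.278 W m^-2; the top layer radiates at T_e = 102.6 K.
T_s = (N+1)^(1/4)·T_e ≥ 158 K requires N+1 ≥ (T_s/T_e)⁴ = (158/102.6)⁴ = 5.628.
So N ≥ 4.628; the smallest integer is N = 5.

5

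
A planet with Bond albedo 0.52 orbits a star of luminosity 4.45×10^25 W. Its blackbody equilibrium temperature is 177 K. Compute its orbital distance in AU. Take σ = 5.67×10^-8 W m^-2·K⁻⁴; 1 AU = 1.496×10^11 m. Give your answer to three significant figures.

0.584 AU

Energy balance gives S = 4σT⁴/(1−α) = 463.8 W m^-2.
Then d = [L/(4πS)]^(1/2) = 8.738×10^10 m, i.e. 0.5841 AU.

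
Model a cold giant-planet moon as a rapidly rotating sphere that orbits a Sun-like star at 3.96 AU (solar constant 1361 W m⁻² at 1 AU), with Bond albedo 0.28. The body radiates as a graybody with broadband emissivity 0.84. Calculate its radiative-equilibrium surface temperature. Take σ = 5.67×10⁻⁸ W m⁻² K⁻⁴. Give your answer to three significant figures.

Flux at the orbit: S = 1361/(3.96)² = 86.79 W m⁻².
The planet absorbs (1−α)S over its disc πR² and re-emits over 4πR², so the mean absorbed flux is (1−0.28)·86.79/4 = 15.62 W m⁻².
Equating to εσT⁴ with ε = 0.84: T = (15.62/0.84σ)^(1/4) = 134.6 K.

135 K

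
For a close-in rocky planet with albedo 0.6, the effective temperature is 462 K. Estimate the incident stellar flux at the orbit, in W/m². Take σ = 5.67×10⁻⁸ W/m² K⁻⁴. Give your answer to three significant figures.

Invert the energy balance for S: S = 4σT⁴/(1−α).
The emitted flux is σT⁴ = 2583 W/m².
S = 4·2583/0.4 = 25830 W/m².

25800 W/m²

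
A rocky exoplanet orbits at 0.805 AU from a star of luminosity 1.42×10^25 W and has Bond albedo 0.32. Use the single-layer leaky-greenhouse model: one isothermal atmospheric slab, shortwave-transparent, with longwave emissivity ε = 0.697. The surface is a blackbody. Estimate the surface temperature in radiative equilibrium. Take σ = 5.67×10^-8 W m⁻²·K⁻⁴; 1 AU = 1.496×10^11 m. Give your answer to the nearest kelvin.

138 K

d = 0.805 × 1.496×10^11 m = 1.204×10^11 m.
S = L/(4πd²) = 77.92 W m⁻².
Effective emission temperature (TOA balance): σT_e⁴ = S(1−α)/4 = 13.25 W m⁻² → T_e = 123.6 K.
For a single slab of emissivity ε, T_s⁴ = 2T_e⁴/(2−ε); thus T_s = 123.6·(1.535)^(1/4) = 137.6 K.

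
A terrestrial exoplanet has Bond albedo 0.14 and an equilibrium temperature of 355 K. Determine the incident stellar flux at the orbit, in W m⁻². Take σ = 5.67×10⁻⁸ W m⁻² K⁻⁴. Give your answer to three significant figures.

From S(1−α)/4 = σT⁴: S = 4σT⁴/(1−α).
σT⁴ = 5.67×10⁻⁸·(355)⁴ = 900.5 W m⁻².
S = 4·900.5/0.86 = 4188 W m⁻².

4190 W m⁻²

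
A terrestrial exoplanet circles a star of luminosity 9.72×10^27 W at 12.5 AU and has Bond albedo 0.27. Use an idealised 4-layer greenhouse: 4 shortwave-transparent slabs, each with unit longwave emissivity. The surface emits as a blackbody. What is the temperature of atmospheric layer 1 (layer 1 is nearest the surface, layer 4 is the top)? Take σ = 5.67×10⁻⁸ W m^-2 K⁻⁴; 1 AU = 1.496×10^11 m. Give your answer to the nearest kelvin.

231 K

Orbital distance: d = 12.5 AU = 1.870×10^12 m.
Flux at the orbit: S = L/(4πd²) = 9.72×10^27/(4π·(1.87×10^12)²) = 221.2 W m^-2.
Top-of-atmosphere balance: σT_e⁴ = S(1−α)/4 = 40.37 W m^-2 → T_e = 163.3 K.
The net upward flux σT_e⁴ is constant between every pair of levels, so T_k⁴ = (N+1−k)T_e⁴.
With k = 1: T_1 = (4+1−1)^¼·163.3 K = 231.0 K.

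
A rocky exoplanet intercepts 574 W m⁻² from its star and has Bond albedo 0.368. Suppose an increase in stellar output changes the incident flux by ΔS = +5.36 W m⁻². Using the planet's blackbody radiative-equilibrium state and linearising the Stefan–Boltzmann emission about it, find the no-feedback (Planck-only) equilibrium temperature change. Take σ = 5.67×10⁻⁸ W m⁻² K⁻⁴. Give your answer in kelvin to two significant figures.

0.47 kelvin

Unperturbed T_e = [574.0·(1−0.368)/(4σ)]^¼ = 200.0 K.
Only a fraction (1−α) is absorbed and it's spread over 4πR², so ΔF = (1−α)ΔS/4 = 0.8469 W m⁻².
Linearising σT⁴ gives d(σT⁴)/dT = 4σT_e³ = 1.814 W m⁻² per K.
Hence the no-feedback warming is ΔF/(4σT_e³) = 0.467 K.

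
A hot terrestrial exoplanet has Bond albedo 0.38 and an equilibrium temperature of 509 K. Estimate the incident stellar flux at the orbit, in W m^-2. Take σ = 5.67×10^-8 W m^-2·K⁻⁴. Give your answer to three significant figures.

24600 W m^-2

Invert the energy balance for S: S = 4σT⁴/(1−α).
The emitted flux is σT⁴ = 3806 W m^-2.
S = 4·3806/0.62 = 24550 W m^-2.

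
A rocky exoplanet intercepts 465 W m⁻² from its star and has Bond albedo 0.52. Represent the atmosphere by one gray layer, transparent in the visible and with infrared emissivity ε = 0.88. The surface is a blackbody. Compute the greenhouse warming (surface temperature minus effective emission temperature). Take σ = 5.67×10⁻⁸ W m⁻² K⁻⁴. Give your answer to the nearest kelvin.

28 K

Effective emission temperature (TOA balance): σT_e⁴ = S(1−α)/4 = 55.80 W m⁻² → T_e = 177.1 K.
Surface balance with a leaky layer gives σT_s⁴ = σT_e⁴·2/(2−ε), so T_s = T_e·[2/(2−0.88)]^(1/4) = 204.7 K.
The atmosphere warms the surface by 27.63 K.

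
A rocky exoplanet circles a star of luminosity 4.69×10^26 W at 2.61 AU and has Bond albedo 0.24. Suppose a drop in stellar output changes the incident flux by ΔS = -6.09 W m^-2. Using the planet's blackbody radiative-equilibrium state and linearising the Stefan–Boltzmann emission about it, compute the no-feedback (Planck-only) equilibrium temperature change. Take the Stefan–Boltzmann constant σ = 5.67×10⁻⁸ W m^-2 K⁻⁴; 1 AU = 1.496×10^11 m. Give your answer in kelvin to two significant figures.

-1.1 K

Orbital distance: d = 2.61 AU = 3.905×10^11 m.
S = L/(4πd²) = 244.8 W m^-2.
Reference equilibrium: T_e = [S(1−α)/(4σ)]^(1/4) = 169.2 K.
Only a fraction (1−α) is absorbed and it's spread over 4πR², so ΔF = (1−α)ΔS/4 = -1.157 W m^-2.
Planck response: λ_P = 4σT_e³ = 4·5.67×10⁻⁸·(169.2)³ = 1.099 W m^-2/K.
So ΔT₀ = -1.157/1.099 = -1.05 K.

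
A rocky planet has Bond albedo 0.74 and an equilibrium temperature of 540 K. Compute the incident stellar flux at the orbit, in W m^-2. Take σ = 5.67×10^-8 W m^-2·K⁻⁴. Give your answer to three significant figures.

From S(1−α)/4 = σT⁴: S = 4σT⁴/(1−α).
The emitted flux is σT⁴ = 4821 W m^-2.
S = 4·4821/0.26 = 74170 W m^-2.

74200 W m^-2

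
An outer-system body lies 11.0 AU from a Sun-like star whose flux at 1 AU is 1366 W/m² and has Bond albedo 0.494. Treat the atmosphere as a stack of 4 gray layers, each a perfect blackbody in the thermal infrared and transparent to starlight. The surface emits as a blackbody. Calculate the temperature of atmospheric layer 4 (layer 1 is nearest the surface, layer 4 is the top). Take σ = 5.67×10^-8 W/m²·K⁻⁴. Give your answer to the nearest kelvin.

By the inverse-square law, S = 1366/11.0² = 11.29 W/m².
Top-of-atmosphere balance: σT_e⁴ = S(1−α)/4 = 1.428 W/m² → T_e = 70.84 K.
The net upward flux σT_e⁴ is constant between every pair of levels, so T_k⁴ = (N+1−k)T_e⁴.
T_4 = (1)^(1/4)·70.84 = 70.84 K.

71 K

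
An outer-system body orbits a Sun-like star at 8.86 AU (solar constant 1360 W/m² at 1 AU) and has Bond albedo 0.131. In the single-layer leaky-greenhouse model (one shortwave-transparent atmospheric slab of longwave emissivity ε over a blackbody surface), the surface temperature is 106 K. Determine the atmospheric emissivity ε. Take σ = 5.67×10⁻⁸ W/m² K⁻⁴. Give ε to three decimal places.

Irradiance scales as 1/d², so S = 1360 W/m² × (1/8.86)² = 17.32 W/m².
First, T_e = [17.32·(1−0.131)/(4σ)]^(1/4) = 90.26 K.
Inverting T_s⁴ = 2T_e⁴/(2−ε): (T_e/T_s)⁴ = 0.5258, so ε = 2(1 − 0.5258) = 0.9484.

0.948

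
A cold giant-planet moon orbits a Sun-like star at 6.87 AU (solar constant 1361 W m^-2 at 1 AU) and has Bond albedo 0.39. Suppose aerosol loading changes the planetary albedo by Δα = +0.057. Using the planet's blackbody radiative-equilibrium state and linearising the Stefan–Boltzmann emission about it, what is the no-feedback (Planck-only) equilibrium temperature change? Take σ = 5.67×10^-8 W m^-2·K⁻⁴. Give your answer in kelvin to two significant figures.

Flux at the orbit: S = 1361/(6.87)² = 28.84 W m^-2.
Reference equilibrium: T_e = [S(1−α)/(4σ)]^(1/4) = 93.84 K.
TOA radiative forcing: ΔF = −S·Δα/4 = −28.84·(+0.057)/4 = -0.4109 W m^-2.
The Planck feedback parameter is 4σT_e³ = 0.1874 W m^-2/K.
So ΔT₀ = -0.4109/0.1874 = -2.19 K.

-2.2 K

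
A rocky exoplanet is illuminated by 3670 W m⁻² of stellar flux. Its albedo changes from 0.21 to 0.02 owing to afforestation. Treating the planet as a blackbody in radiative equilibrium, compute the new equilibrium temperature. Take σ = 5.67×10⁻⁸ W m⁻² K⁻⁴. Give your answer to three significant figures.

355 K

New equilibrium: T₂ = [(1−0.02)·3670/(4σ)]^(1/4) = 354.9 K.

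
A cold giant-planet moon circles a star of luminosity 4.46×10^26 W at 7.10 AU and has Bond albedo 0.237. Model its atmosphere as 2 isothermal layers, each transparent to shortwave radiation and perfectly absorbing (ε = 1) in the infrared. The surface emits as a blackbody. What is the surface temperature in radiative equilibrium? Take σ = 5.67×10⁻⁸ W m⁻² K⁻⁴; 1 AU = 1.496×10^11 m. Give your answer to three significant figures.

133 K

Orbital distance: d = 7.10 AU = 1.062×10^12 m.
Spreading L over a sphere of radius d: S = 4.46×10^26/(4π·1.06×10^12²) = 31.46 W m⁻².
The effective emission temperature is T_e = [S(1−α)/(4σ)]^¼ = 101.4 K.
Layer-by-layer balance gives σT_s⁴ = (N+1)σT_e⁴, so T_s = 3^¼·101.4 = 133.5 K.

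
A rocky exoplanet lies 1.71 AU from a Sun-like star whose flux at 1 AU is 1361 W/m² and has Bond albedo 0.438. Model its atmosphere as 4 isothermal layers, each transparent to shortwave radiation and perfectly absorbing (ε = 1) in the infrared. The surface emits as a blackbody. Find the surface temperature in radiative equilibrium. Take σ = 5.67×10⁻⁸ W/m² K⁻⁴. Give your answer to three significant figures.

276 K

Flux at the orbit: S = 1361/(1.71)² = 465.4 W/m².
Top-of-atmosphere balance: σT_e⁴ = S(1−α)/4 = 65.39 W/m² → T_e = 184.3 K.
Layer-by-layer balance gives σT_s⁴ = (N+1)σT_e⁴, so T_s = 5^¼·184.3 = 275.6 K.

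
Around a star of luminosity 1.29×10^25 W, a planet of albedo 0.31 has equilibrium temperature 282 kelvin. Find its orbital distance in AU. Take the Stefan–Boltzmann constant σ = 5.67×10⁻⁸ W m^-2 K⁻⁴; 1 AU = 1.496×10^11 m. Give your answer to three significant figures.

The flux needed for this T is 4σT⁴/(1−0.31) = 2079 W m^-2.
S = L/(4πd²) → d = √(L/4πS) = √(1.29×10^25/(4π·2079)) = 2.222×10^10 m = 0.1485 AU.

0.149 AU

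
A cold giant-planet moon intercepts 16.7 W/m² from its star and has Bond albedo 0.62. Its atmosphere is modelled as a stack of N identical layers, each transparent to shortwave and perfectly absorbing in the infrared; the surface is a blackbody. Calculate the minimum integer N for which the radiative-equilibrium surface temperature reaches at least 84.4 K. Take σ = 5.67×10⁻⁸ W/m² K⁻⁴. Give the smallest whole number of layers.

OLR = S(1−α)/4 = 1.587 W/m²; the top layer radiates at T_e = 72.73 K.
Since T_s⁴ = (N+1)T_e⁴, we need N ≥ (T_s/T_e)⁴ − 1 = 0.813.
Rounding up, N = 1.

1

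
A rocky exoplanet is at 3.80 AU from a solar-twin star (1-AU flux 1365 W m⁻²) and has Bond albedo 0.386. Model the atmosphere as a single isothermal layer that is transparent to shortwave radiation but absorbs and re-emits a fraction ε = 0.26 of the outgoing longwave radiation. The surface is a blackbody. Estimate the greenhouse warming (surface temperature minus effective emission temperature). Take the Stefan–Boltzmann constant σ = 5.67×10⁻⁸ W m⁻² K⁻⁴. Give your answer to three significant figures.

4.48 K

Irradiance scales as 1/d², so S = 1365 W m⁻² × (1/3.80)² = 94.53 W m⁻².
At the top of the atmosphere, σT_e⁴ = S(1−α)/4 = 14.51 W m⁻², giving T_e = 126.5 K.
The surface balance (absorbed SW + ε·downward IR = σT_s⁴) with T_a⁴ = T_s⁴/2 reduces to T_s = T_e·[2/(2−ε)]^¼ = 131.0 K.
T_s − T_e = 131.0 − 126.5 = 4.481 K.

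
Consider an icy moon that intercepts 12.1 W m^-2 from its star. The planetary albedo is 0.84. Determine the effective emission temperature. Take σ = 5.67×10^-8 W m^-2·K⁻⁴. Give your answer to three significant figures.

54.1 K

Averaging over the sphere, the absorbed flux is S(1−α)/4 = 0.4840 W m^-2.
Set σT⁴ = 0.4840 → T = (0.4840/σ)^(1/4) = 54.05 K.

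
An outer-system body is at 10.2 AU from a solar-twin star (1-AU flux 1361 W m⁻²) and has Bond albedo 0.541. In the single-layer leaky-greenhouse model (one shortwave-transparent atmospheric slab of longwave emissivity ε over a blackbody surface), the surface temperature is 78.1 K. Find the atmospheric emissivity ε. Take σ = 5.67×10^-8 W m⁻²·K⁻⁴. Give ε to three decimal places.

0.577

By the inverse-square law, S = 1361/10.2² = 13.08 W m⁻².
TOA balance gives T_e = 71.73 K.
T_s⁴ = T_e⁴·2/(2−ε) → ε = 2 − 2(T_e/T_s)⁴ = 2 − 2·(71.73/78.1)⁴ = 0.5768.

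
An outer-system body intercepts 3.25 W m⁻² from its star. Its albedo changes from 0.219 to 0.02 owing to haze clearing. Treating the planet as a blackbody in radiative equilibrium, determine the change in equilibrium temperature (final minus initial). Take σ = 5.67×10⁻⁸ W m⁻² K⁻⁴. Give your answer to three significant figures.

3.38 kelvin

Before: T₁ = [3.250·0.781/(4σ)]^(1/4) = 57.84 K.
Final:   T₂ = [S(1−0.02)/(4σ)]^(1/4) = 61.22 K.
Change: 61.22 − 57.84 = 3.377 K.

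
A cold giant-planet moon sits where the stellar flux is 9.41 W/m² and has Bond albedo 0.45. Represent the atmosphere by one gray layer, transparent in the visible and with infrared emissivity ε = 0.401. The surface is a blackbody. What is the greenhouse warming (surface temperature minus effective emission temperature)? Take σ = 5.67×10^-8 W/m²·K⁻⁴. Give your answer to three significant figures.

3.98 K

Effective emission temperature (TOA balance): σT_e⁴ = S(1−α)/4 = 1.294 W/m² → T_e = 69.12 K.
Surface balance with a leaky layer gives σT_s⁴ = σT_e⁴·2/(2−ε), so T_s = T_e·[2/(2−0.401)]^(1/4) = 73.09 K.
The atmosphere warms the surface by 3.977 K.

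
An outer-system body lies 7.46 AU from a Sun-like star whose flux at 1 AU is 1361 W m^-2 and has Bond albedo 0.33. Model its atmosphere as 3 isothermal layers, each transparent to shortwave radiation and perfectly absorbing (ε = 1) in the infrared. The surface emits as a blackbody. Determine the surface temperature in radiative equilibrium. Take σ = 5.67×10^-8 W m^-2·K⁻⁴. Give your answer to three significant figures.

Flux at the orbit: S = 1361/(7.46)² = 24.46 W m^-2.
OLR = S(1−α)/4 = 4.096 W m^-2; the top layer radiates at T_e = 92.19 K.
For an N-layer opaque stack, T_s⁴ = (N+1)T_e⁴, hence T_s = (4)^(1/4)×92.19 K = 130.4 K.

130 K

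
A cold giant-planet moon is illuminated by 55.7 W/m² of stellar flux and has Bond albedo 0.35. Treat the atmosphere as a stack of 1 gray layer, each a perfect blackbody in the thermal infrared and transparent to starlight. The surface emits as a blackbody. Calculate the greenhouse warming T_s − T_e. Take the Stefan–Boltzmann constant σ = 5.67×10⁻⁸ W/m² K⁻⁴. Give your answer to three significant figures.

21.3 K

Top-of-atmosphere balance: σT_e⁴ = S(1−α)/4 = 9.051 W/m² → T_e = 112.4 K.
Surface: T_s = (2)^¼·T_e = 133.7 K.
So the greenhouse effect raises the surface by 133.7 − 112.4 = 21.27 K.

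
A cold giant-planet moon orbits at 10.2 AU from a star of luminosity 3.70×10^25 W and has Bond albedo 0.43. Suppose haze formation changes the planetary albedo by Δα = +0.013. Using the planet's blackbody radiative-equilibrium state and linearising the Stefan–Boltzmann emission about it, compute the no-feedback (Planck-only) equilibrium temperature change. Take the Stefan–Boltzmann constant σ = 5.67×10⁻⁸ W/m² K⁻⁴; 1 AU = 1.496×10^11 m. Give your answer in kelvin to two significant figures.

-0.24 K

Orbital distance: d = 10.2 AU = 1.526×10^12 m.
Spreading L over a sphere of radius d: S = 3.70×10^25/(4π·1.53×10^12²) = 1.265 W/m².
Reference equilibrium: T_e = [S(1−α)/(4σ)]^(1/4) = 42.22 K.
TOA radiative forcing: ΔF = −S·Δα/4 = −1.265·(+0.013)/4 = -0.004110 W/m².
Linearising σT⁴ gives d(σT⁴)/dT = 4σT_e³ = 0.01707 W/m² per K.
So ΔT₀ = -0.004110/0.01707 = -0.241 K.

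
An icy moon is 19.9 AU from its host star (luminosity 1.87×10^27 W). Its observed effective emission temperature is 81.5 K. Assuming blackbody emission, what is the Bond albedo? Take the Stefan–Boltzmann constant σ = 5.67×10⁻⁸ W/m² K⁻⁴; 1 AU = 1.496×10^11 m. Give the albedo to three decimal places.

Orbital distance: d = 19.9 AU = 2.977×10^12 m.
Spreading L over a sphere of radius d: S = 1.87×10^27/(4π·2.98×10^12²) = 16.79 W/m².
From σT⁴ = S(1−α)/4 we invert for α: 1−α = 4σT⁴/S.
4σT⁴ = 4·5.67×10⁻⁸·(81.5)⁴ = 10.01 W/m².
Hence α = 1 − 10.01/16.79 = 0.4040.

0.404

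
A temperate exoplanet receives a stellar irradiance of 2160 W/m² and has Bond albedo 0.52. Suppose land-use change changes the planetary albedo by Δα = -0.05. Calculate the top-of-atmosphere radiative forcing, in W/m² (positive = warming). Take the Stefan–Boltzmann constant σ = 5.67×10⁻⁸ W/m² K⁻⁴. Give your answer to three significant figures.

27.0 W/m²

ΔF = −(S/4)Δα = −(2160/4)×(-0.05) = 27.00 W/m².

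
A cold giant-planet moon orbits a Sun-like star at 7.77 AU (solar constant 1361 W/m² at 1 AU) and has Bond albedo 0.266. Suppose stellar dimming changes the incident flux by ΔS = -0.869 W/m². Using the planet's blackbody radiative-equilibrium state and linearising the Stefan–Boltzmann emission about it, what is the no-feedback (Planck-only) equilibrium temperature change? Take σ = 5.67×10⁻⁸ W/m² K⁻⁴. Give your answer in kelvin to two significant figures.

-0.89 kelvin

Irradiance scales as 1/d², so S = 1361 W/m² × (1/7.77)² = 22.54 W/m².
Unperturbed T_e = [22.54·(1−0.266)/(4σ)]^¼ = 92.42 K.
ΔF = Δ[S(1−α)]/4 = (1−0.266)·-0.869/4 = -0.1595 W/m².
The Planck feedback parameter is 4σT_e³ = 0.1790 W/m²/K.
Hence the no-feedback warming is ΔF/(4σT_e³) = -0.891 K.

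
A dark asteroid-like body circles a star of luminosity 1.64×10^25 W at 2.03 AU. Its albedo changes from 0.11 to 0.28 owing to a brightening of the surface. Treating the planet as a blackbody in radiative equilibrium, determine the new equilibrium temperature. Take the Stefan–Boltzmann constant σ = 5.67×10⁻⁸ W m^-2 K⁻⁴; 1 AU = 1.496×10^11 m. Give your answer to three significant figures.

81.9 K

Orbital distance: d = 2.03 AU = 3.037×10^11 m.
Flux at the orbit: S = L/(4πd²) = 1.64×10^25/(4π·(3.04×10^11)²) = 14.15 W m^-2.
T₂ = [S(1−α₂)/(4σ)]^(1/4) = [14.15·0.72/(4σ)]^(1/4) = 81.87 K.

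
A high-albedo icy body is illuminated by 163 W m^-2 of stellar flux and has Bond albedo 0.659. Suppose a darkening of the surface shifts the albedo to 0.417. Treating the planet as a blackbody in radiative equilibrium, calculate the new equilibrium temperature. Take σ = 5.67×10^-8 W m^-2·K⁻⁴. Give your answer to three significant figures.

T₂ = [S(1−α₂)/(4σ)]^(1/4) = [163.0·0.583/(4σ)]^(1/4) = 143.1 K.

143 K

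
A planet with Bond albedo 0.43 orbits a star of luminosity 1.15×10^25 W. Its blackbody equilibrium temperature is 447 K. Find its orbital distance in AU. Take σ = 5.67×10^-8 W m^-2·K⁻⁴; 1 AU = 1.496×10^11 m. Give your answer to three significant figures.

0.0507 AU

Energy balance gives S = 4σT⁴/(1−α) = 15890 W m^-2.
From L = 4πd²S, d = √(1.15×10^25/(4π·15890)) = 7.590×10^9 m = 0.05074 AU.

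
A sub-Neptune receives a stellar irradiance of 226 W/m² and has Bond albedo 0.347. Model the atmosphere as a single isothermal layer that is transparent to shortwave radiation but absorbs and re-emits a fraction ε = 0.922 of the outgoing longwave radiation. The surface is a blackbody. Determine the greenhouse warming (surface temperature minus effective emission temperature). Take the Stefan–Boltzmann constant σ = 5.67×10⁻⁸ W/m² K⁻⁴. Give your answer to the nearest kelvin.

At the top of the atmosphere, σT_e⁴ = S(1−α)/4 = 36.89 W/m², giving T_e = 159.7 K.
The surface balance (absorbed SW + ε·downward IR = σT_s⁴) with T_a⁴ = T_s⁴/2 reduces to T_s = T_e·[2/(2−ε)]^¼ = 186.4 K.
The atmosphere warms the surface by 26.69 K.

27 K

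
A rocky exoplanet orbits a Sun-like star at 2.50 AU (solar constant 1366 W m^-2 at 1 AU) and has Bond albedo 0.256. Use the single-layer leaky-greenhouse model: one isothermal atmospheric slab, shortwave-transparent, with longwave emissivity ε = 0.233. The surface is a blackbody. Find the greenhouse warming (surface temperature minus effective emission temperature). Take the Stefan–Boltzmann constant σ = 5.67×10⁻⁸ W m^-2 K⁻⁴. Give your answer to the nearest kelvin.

5 K

Flux at the orbit: S = 1366/(2.50)² = 218.6 W m^-2.
The planet radiates to space at T_e = [S(1−α)/(4σ)]^(1/4) = 163.6 K.
Surface balance with a leaky layer gives σT_s⁴ = σT_e⁴·2/(2−ε), so T_s = T_e·[2/(2−0.233)]^(1/4) = 168.8 K.
T_s − T_e = 168.8 − 163.6 = 5.146 K.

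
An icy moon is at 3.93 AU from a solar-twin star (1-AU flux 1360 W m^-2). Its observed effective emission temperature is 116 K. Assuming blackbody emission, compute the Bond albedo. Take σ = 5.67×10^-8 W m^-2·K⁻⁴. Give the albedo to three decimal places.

0.534

Irradiance scales as 1/d², so S = 1360 W m^-2 × (1/3.93)² = 88.05 W m^-2.
Energy balance: S(1−α)/4 = σT⁴, so 1−α = 4σT⁴/S.
σT⁴ = 10.27 W m^-2, so 4σT⁴ = 41.07 W m^-2.
1−α = 41.07/88.05 = 0.4664, so α = 0.5336.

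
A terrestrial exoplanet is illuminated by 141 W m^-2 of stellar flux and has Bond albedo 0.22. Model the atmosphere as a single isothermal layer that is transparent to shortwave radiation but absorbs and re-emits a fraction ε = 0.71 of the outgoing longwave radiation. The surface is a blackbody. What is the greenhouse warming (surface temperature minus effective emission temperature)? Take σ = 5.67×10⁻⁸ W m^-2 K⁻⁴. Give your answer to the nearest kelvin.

17 kelvin

The planet radiates to space at T_e = [S(1−α)/(4σ)]^(1/4) = 148.4 K.
For a single slab of emissivity ε, T_s⁴ = 2T_e⁴/(2−ε); thus T_s = 148.4·(1.55)^(1/4) = 165.6 K.
T_s − T_e = 165.6 − 148.4 = 17.19 K.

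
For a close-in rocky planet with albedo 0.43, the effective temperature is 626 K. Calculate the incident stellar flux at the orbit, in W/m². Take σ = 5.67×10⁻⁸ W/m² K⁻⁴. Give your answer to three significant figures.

61100 W/m²

From S(1−α)/4 = σT⁴: S = 4σT⁴/(1−α).
The emitted flux is σT⁴ = 8707 W/m².
So S = 4×8707/(1−0.43) = 61100 W/m².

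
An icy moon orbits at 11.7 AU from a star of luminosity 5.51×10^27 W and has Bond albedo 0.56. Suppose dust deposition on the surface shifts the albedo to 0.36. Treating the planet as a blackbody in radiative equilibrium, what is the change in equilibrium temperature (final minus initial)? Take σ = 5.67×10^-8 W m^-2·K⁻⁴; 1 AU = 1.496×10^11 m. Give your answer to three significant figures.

12.7 K

d = 11.7 × 1.496×10^11 m = 1.750×10^12 m.
Flux at the orbit: S = L/(4πd²) = 5.51×10^27/(4π·(1.75×10^12)²) = 143.1 W m^-2.
With α = 0.56, T₁ = 129.1 K.
With α = 0.36, T₂ = 141.8 K.
ΔT = T₂ − T₁ = 12.68 K.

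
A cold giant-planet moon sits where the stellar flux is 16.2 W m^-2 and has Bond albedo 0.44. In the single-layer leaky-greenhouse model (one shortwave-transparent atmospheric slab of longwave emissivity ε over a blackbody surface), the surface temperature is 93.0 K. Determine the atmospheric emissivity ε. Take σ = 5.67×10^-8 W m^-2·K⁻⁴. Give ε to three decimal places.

0.931

Effective temperature: T_e = [S(1−α)/(4σ)]^(1/4) = 79.53 K.
T_s⁴ = T_e⁴·2/(2−ε) → ε = 2 − 2(T_e/T_s)⁴ = 2 − 2·(79.53/93.0)⁴ = 0.9306.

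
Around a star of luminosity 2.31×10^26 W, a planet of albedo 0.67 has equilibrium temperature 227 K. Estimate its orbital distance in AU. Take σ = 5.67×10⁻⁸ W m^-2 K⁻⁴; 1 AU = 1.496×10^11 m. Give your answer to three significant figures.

The flux needed for this T is 4σT⁴/(1−0.67) = 1825 W m^-2.
From L = 4πd²S, d = √(2.31×10^26/(4π·1825)) = 1.004×10^11 m = 0.6709 AU.

0.671 AU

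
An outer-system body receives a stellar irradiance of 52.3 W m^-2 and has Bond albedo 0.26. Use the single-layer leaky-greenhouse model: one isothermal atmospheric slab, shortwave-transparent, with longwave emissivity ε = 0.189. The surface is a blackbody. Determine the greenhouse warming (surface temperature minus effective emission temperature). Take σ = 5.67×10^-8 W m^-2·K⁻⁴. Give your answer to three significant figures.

2.87 K

The planet radiates to space at T_e = [S(1−α)/(4σ)]^(1/4) = 114.3 K.
Surface balance with a leaky layer gives σT_s⁴ = σT_e⁴·2/(2−ε), so T_s = T_e·[2/(2−0.189)]^(1/4) = 117.2 K.
T_s − T_e = 117.2 − 114.3 = 2.872 K.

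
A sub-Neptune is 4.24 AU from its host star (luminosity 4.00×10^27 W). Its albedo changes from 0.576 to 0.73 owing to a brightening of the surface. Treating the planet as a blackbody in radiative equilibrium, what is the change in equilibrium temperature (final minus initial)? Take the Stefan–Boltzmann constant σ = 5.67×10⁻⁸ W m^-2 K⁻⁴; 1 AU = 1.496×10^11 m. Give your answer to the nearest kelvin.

Orbital distance: d = 4.24 AU = 6.343×10^11 m.
S = L/(4πd²) = 791.1 W m^-2.
Before: T₁ = [791.1·0.424/(4σ)]^(1/4) = 196.1 K.
After:  T₂ = [791.1·0.27/(4σ)]^(1/4) = 175.2 K.
Change: 175.2 − 196.1 = -20.92 K.

-21 K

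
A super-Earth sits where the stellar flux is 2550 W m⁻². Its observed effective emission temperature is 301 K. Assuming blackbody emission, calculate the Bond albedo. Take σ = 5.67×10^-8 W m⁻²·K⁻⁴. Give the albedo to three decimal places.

Rearranging the radiative balance, α = 1 − 4σT⁴/S.
4σT⁴ = 4·5.67×10⁻⁸·(301)⁴ = 1862 W m⁻².
Hence α = 1 − 1862/2550 = 0.2699.

0.270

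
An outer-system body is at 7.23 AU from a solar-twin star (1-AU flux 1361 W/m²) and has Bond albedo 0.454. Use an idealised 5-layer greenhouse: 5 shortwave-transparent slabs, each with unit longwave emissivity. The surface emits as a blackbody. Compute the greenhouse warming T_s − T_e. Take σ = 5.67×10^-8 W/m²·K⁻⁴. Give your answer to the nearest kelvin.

50 K

By the inverse-square law, S = 1361/7.23² = 26.04 W/m².
OLR = S(1−α)/4 = 3.554 W/m²; the top layer radiates at T_e = 88.98 K.
T_s = (N+1)^(1/4)·T_e = 139.3 K.
Warming: T_s − T_e = 50.28 K.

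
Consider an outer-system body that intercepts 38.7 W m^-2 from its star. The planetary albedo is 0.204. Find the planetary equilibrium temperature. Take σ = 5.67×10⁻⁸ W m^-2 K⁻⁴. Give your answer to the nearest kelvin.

Averaging over the sphere, the absorbed flux is S(1−α)/4 = 7.701 W m^-2.
Set σT⁴ = 7.701 → T = (7.701/σ)^(1/4) = 108.0 K.

108 K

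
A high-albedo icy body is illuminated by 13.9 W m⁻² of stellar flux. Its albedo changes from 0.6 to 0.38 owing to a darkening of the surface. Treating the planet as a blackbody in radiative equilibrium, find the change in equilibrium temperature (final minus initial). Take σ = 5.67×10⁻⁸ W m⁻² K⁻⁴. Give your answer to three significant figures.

8.15 K

Before: T₁ = [13.90·0.4/(4σ)]^(1/4) = 70.37 K.
With α = 0.38, T₂ = 78.51 K.
ΔT = T₂ − T₁ = 8.148 K.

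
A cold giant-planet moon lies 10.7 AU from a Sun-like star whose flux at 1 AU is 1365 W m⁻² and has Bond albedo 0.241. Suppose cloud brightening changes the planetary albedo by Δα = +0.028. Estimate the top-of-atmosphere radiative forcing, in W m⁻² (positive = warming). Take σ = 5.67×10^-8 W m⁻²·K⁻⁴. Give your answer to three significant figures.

Flux at the orbit: S = 1365/(10.7)² = 11.92 W m⁻².
TOA radiative forcing: ΔF = −S·Δα/4 = −11.92·(+0.028)/4 = -0.08346 W m⁻².

-0.0835 W m⁻²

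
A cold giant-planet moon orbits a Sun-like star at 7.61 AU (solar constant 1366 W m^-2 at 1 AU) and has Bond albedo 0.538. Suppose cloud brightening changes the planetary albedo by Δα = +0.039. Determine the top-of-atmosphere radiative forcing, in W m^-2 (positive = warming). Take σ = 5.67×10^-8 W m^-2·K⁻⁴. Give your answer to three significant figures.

-0.230 W m^-2

Irradiance scales as 1/d², so S = 1366 W m^-2 × (1/7.61)² = 23.59 W m^-2.
ΔF = −(S/4)Δα = −(23.59/4)×(+0.039) = -0.2300 W m^-2.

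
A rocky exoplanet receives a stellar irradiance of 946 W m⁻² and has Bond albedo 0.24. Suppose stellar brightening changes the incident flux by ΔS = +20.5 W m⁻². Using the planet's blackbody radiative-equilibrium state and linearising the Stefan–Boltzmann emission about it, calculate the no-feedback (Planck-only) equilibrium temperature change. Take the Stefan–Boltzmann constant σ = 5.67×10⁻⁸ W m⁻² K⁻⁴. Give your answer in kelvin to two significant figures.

1.3 kelvin

Reference equilibrium: T_e = [S(1−α)/(4σ)]^(1/4) = 237.3 K.
ΔF = Δ[S(1−α)]/4 = (1−0.24)·+20.5/4 = 3.895 W m⁻².
Planck response: λ_P = 4σT_e³ = 4·5.67×10⁻⁸·(237.3)³ = 3.030 W m⁻²/K.
Hence the no-feedback warming is ΔF/(4σT_e³) = 1.29 K.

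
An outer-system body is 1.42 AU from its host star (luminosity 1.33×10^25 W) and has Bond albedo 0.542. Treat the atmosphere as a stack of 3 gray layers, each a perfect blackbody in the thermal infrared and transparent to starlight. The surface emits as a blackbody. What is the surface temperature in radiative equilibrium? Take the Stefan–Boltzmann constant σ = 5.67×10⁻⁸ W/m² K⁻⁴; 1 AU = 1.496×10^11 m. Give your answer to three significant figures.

d = 1.42 × 1.496×10^11 m = 2.124×10^11 m.
Spreading L over a sphere of radius d: S = 1.33×10^25/(4π·2.12×10^11²) = 23.45 W/m².
OLR = S(1−α)/4 = 2.685 W/m²; the top layer radiates at T_e = 82.96 K.
With N = 3 opaque layers, T_s = (N+1)^(1/4)·T_e = 4^(1/4)·82.96 = 117.3 K.

117 K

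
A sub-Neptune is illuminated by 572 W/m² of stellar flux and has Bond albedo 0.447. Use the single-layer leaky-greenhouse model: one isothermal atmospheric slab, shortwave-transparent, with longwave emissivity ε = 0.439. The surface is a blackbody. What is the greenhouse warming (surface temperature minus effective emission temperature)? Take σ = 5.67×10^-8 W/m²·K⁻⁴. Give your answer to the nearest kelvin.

12 K

Effective emission temperature (TOA balance): σT_e⁴ = S(1−α)/4 = 79.08 W/m² → T_e = 193.3 K.
Surface balance with a leaky layer gives σT_s⁴ = σT_e⁴·2/(2−ε), so T_s = T_e·[2/(2−0.439)]^(1/4) = 205.6 K.
T_s − T_e = 205.6 − 193.3 = 12.35 K.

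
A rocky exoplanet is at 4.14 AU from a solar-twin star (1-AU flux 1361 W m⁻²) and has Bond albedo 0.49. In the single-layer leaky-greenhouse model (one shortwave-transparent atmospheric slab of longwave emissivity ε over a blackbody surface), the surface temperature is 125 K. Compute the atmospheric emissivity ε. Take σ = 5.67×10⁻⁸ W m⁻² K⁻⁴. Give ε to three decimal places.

Irradiance scales as 1/d², so S = 1361 W m⁻² × (1/4.14)² = 79.41 W m⁻².
First, T_e = [79.41·(1−0.49)/(4σ)]^(1/4) = 115.6 K.
T_s⁴ = T_e⁴·2/(2−ε) → ε = 2 − 2(T_e/T_s)⁴ = 2 − 2·(115.6/125)⁴ = 0.5372.

0.537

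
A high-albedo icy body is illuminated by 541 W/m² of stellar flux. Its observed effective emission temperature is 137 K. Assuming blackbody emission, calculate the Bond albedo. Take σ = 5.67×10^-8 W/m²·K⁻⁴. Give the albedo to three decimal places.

0.852

From σT⁴ = S(1−α)/4 we invert for α: 1−α = 4σT⁴/S.
4σT⁴ = 4·5.67×10⁻⁸·(137)⁴ = 79.90 W/m².
1−α = 79.90/541.0 = 0.1477, so α = 0.8523.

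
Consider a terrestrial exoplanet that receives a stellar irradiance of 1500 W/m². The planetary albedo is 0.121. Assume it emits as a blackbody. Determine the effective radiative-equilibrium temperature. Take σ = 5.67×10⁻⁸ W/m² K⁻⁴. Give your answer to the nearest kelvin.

276 K

Averaging over the sphere, the absorbed flux is S(1−α)/4 = 329.6 W/m².
Set σT⁴ = 329.6 → T = (329.6/σ)^(1/4) = 276.1 K.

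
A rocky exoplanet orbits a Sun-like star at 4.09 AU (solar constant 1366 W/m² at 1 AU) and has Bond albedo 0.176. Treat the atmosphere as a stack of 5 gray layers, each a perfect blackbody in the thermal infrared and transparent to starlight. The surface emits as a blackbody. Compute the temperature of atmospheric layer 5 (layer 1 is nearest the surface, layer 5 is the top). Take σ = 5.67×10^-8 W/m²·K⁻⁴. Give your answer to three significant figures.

131 K

Flux at the orbit: S = 1366/(4.09)² = 81.66 W/m².
OLR = S(1−α)/4 = 16.82 W/m²; the top layer radiates at T_e = 131.2 K.
Each opaque layer satisfies 2T_j⁴ = T_{j−1}⁴ + T_{j+1}⁴, giving T_k⁴ = (N+1−k)T_e⁴.
With k = 5: T_5 = (5+1−5)^¼·131.2 K = 131.2 K.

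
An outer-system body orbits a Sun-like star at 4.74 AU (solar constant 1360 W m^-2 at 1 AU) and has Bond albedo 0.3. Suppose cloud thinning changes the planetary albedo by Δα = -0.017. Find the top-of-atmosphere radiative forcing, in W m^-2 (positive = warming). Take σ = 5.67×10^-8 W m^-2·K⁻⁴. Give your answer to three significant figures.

By the inverse-square law, S = 1360/4.74² = 60.53 W m^-2.
TOA radiative forcing: ΔF = −S·Δα/4 = −60.53·(-0.017)/4 = 0.2573 W m^-2.

0.257 W m^-2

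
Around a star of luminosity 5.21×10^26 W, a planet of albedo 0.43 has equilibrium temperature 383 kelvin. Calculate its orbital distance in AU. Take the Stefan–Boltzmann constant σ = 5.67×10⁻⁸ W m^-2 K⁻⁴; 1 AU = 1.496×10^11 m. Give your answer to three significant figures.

0.465 AU

The flux needed for this T is 4σT⁴/(1−0.43) = 8562 W m^-2.
From L = 4πd²S, d = √(5.21×10^26/(4π·8562)) = 6.959×10^10 m = 0.4652 AU.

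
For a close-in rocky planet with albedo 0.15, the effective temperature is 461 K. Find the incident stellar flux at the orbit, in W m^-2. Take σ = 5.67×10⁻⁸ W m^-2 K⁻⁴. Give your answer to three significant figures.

Invert the energy balance for S: S = 4σT⁴/(1−α).
σT⁴ = 5.67×10⁻⁸·(461)⁴ = 2561 W m^-2.
So S = 4×2561/(1−0.15) = 12050 W m^-2.

12100 W m^-2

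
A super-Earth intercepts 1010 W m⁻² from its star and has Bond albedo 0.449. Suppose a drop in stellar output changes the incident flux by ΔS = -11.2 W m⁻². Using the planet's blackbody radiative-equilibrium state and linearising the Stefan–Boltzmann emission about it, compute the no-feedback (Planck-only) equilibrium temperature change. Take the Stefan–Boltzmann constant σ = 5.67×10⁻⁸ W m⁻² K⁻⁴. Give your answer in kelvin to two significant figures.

Unperturbed T_e = [1010·(1−0.449)/(4σ)]^¼ = 222.6 K.
Only a fraction (1−α) is absorbed and it's spread over 4πR², so ΔF = (1−α)ΔS/4 = -1.543 W m⁻².
The Planck feedback parameter is 4σT_e³ = 2.500 W m⁻²/K.
Hence the no-feedback warming is ΔF/(4σT_e³) = -0.617 K.

-0.62 K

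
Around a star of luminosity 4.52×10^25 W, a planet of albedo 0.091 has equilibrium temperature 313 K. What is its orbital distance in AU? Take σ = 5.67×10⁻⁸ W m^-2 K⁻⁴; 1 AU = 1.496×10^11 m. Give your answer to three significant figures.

Required flux: S = 4σT⁴/(1−α) = 2395 W m^-2.
From L = 4πd²S, d = √(4.52×10^25/(4π·2395)) = 3.876×10^10 m = 0.2591 AU.

0.259 AU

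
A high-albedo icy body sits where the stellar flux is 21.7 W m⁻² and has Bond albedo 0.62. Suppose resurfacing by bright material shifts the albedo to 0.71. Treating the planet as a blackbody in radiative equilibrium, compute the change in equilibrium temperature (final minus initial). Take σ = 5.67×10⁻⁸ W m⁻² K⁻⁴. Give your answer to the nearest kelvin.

-5 kelvin

Initial: T₁ = [S(1−0.62)/(4σ)]^(1/4) = 77.65 K.
After:  T₂ = [21.70·0.29/(4σ)]^(1/4) = 72.58 K.
Change: 72.58 − 77.65 = -5.074 K.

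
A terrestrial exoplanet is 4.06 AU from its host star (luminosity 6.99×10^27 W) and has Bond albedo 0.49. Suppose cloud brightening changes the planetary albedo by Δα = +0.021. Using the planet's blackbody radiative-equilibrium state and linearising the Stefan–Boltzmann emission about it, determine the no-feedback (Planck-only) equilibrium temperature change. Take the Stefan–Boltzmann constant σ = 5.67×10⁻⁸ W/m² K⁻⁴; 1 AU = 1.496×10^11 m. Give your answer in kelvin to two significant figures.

Orbital distance: d = 4.06 AU = 6.074×10^11 m.
S = L/(4πd²) = 1508 W/m².
Unperturbed T_e = [1508·(1−0.49)/(4σ)]^¼ = 241.3 K.
TOA radiative forcing: ΔF = −S·Δα/4 = −1508·(+0.021)/4 = -7.916 W/m².
The Planck feedback parameter is 4σT_e³ = 3.187 W/m²/K.
So ΔT₀ = -7.916/3.187 = -2.48 K.

-2.5 K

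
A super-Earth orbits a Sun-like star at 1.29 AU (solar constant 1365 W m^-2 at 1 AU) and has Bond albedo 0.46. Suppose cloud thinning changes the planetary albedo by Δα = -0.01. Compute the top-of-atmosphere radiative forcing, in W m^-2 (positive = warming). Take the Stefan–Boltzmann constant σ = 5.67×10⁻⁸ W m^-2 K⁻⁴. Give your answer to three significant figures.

Flux at the orbit: S = 1365/(1.29)² = 820.3 W m^-2.
TOA radiative forcing: ΔF = −S·Δα/4 = −820.3·(-0.01)/4 = 2.051 W m^-2.

2.05 W m^-2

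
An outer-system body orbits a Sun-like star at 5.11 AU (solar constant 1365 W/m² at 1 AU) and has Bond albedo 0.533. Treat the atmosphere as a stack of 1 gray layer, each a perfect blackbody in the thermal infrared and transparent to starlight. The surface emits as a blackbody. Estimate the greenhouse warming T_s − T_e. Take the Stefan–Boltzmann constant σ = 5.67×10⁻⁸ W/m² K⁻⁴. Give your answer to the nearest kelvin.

By the inverse-square law, S = 1365/5.11² = 52.27 W/m².
Top-of-atmosphere balance: σT_e⁴ = S(1−α)/4 = 6.103 W/m² → T_e = 101.9 K.
Surface: T_s = (2)^¼·T_e = 121.1 K.
Warming: T_s − T_e = 19.27 K.

19 K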